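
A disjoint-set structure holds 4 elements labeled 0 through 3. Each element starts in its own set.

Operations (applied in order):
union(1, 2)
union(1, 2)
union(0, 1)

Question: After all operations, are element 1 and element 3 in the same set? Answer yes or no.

Answer: no

Derivation:
Step 1: union(1, 2) -> merged; set of 1 now {1, 2}
Step 2: union(1, 2) -> already same set; set of 1 now {1, 2}
Step 3: union(0, 1) -> merged; set of 0 now {0, 1, 2}
Set of 1: {0, 1, 2}; 3 is not a member.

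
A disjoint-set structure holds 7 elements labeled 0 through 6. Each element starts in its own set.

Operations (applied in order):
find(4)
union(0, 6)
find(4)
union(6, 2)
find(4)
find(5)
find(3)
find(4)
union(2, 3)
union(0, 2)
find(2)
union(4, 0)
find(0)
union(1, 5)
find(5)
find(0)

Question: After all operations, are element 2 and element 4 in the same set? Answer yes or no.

Step 1: find(4) -> no change; set of 4 is {4}
Step 2: union(0, 6) -> merged; set of 0 now {0, 6}
Step 3: find(4) -> no change; set of 4 is {4}
Step 4: union(6, 2) -> merged; set of 6 now {0, 2, 6}
Step 5: find(4) -> no change; set of 4 is {4}
Step 6: find(5) -> no change; set of 5 is {5}
Step 7: find(3) -> no change; set of 3 is {3}
Step 8: find(4) -> no change; set of 4 is {4}
Step 9: union(2, 3) -> merged; set of 2 now {0, 2, 3, 6}
Step 10: union(0, 2) -> already same set; set of 0 now {0, 2, 3, 6}
Step 11: find(2) -> no change; set of 2 is {0, 2, 3, 6}
Step 12: union(4, 0) -> merged; set of 4 now {0, 2, 3, 4, 6}
Step 13: find(0) -> no change; set of 0 is {0, 2, 3, 4, 6}
Step 14: union(1, 5) -> merged; set of 1 now {1, 5}
Step 15: find(5) -> no change; set of 5 is {1, 5}
Step 16: find(0) -> no change; set of 0 is {0, 2, 3, 4, 6}
Set of 2: {0, 2, 3, 4, 6}; 4 is a member.

Answer: yes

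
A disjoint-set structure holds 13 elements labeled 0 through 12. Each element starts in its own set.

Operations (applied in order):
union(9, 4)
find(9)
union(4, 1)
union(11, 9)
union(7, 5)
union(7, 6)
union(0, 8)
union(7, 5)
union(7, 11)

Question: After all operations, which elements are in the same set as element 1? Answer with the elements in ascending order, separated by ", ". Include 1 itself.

Answer: 1, 4, 5, 6, 7, 9, 11

Derivation:
Step 1: union(9, 4) -> merged; set of 9 now {4, 9}
Step 2: find(9) -> no change; set of 9 is {4, 9}
Step 3: union(4, 1) -> merged; set of 4 now {1, 4, 9}
Step 4: union(11, 9) -> merged; set of 11 now {1, 4, 9, 11}
Step 5: union(7, 5) -> merged; set of 7 now {5, 7}
Step 6: union(7, 6) -> merged; set of 7 now {5, 6, 7}
Step 7: union(0, 8) -> merged; set of 0 now {0, 8}
Step 8: union(7, 5) -> already same set; set of 7 now {5, 6, 7}
Step 9: union(7, 11) -> merged; set of 7 now {1, 4, 5, 6, 7, 9, 11}
Component of 1: {1, 4, 5, 6, 7, 9, 11}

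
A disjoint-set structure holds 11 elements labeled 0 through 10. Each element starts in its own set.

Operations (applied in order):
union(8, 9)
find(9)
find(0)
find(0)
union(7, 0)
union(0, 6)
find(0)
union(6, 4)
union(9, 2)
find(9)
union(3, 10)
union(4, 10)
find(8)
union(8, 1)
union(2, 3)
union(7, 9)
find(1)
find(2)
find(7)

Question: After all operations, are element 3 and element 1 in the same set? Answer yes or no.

Step 1: union(8, 9) -> merged; set of 8 now {8, 9}
Step 2: find(9) -> no change; set of 9 is {8, 9}
Step 3: find(0) -> no change; set of 0 is {0}
Step 4: find(0) -> no change; set of 0 is {0}
Step 5: union(7, 0) -> merged; set of 7 now {0, 7}
Step 6: union(0, 6) -> merged; set of 0 now {0, 6, 7}
Step 7: find(0) -> no change; set of 0 is {0, 6, 7}
Step 8: union(6, 4) -> merged; set of 6 now {0, 4, 6, 7}
Step 9: union(9, 2) -> merged; set of 9 now {2, 8, 9}
Step 10: find(9) -> no change; set of 9 is {2, 8, 9}
Step 11: union(3, 10) -> merged; set of 3 now {3, 10}
Step 12: union(4, 10) -> merged; set of 4 now {0, 3, 4, 6, 7, 10}
Step 13: find(8) -> no change; set of 8 is {2, 8, 9}
Step 14: union(8, 1) -> merged; set of 8 now {1, 2, 8, 9}
Step 15: union(2, 3) -> merged; set of 2 now {0, 1, 2, 3, 4, 6, 7, 8, 9, 10}
Step 16: union(7, 9) -> already same set; set of 7 now {0, 1, 2, 3, 4, 6, 7, 8, 9, 10}
Step 17: find(1) -> no change; set of 1 is {0, 1, 2, 3, 4, 6, 7, 8, 9, 10}
Step 18: find(2) -> no change; set of 2 is {0, 1, 2, 3, 4, 6, 7, 8, 9, 10}
Step 19: find(7) -> no change; set of 7 is {0, 1, 2, 3, 4, 6, 7, 8, 9, 10}
Set of 3: {0, 1, 2, 3, 4, 6, 7, 8, 9, 10}; 1 is a member.

Answer: yes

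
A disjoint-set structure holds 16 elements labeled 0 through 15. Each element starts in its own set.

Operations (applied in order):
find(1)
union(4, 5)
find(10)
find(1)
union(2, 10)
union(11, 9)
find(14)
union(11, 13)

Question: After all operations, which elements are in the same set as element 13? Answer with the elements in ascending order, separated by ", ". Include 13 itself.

Step 1: find(1) -> no change; set of 1 is {1}
Step 2: union(4, 5) -> merged; set of 4 now {4, 5}
Step 3: find(10) -> no change; set of 10 is {10}
Step 4: find(1) -> no change; set of 1 is {1}
Step 5: union(2, 10) -> merged; set of 2 now {2, 10}
Step 6: union(11, 9) -> merged; set of 11 now {9, 11}
Step 7: find(14) -> no change; set of 14 is {14}
Step 8: union(11, 13) -> merged; set of 11 now {9, 11, 13}
Component of 13: {9, 11, 13}

Answer: 9, 11, 13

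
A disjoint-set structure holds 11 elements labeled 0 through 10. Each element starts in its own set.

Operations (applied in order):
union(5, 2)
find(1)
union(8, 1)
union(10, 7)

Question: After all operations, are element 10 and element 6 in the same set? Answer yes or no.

Step 1: union(5, 2) -> merged; set of 5 now {2, 5}
Step 2: find(1) -> no change; set of 1 is {1}
Step 3: union(8, 1) -> merged; set of 8 now {1, 8}
Step 4: union(10, 7) -> merged; set of 10 now {7, 10}
Set of 10: {7, 10}; 6 is not a member.

Answer: no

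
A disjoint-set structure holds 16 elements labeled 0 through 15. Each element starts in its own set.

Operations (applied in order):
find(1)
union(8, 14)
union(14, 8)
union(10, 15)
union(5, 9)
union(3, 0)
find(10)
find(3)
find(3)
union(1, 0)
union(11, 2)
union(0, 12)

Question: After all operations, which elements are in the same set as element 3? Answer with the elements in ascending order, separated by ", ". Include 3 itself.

Step 1: find(1) -> no change; set of 1 is {1}
Step 2: union(8, 14) -> merged; set of 8 now {8, 14}
Step 3: union(14, 8) -> already same set; set of 14 now {8, 14}
Step 4: union(10, 15) -> merged; set of 10 now {10, 15}
Step 5: union(5, 9) -> merged; set of 5 now {5, 9}
Step 6: union(3, 0) -> merged; set of 3 now {0, 3}
Step 7: find(10) -> no change; set of 10 is {10, 15}
Step 8: find(3) -> no change; set of 3 is {0, 3}
Step 9: find(3) -> no change; set of 3 is {0, 3}
Step 10: union(1, 0) -> merged; set of 1 now {0, 1, 3}
Step 11: union(11, 2) -> merged; set of 11 now {2, 11}
Step 12: union(0, 12) -> merged; set of 0 now {0, 1, 3, 12}
Component of 3: {0, 1, 3, 12}

Answer: 0, 1, 3, 12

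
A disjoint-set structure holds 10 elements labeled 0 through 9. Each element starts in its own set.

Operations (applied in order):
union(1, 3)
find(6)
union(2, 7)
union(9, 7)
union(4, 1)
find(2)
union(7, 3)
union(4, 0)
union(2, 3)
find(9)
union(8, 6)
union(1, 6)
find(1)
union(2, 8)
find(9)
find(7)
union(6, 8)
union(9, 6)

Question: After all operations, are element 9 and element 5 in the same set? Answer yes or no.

Answer: no

Derivation:
Step 1: union(1, 3) -> merged; set of 1 now {1, 3}
Step 2: find(6) -> no change; set of 6 is {6}
Step 3: union(2, 7) -> merged; set of 2 now {2, 7}
Step 4: union(9, 7) -> merged; set of 9 now {2, 7, 9}
Step 5: union(4, 1) -> merged; set of 4 now {1, 3, 4}
Step 6: find(2) -> no change; set of 2 is {2, 7, 9}
Step 7: union(7, 3) -> merged; set of 7 now {1, 2, 3, 4, 7, 9}
Step 8: union(4, 0) -> merged; set of 4 now {0, 1, 2, 3, 4, 7, 9}
Step 9: union(2, 3) -> already same set; set of 2 now {0, 1, 2, 3, 4, 7, 9}
Step 10: find(9) -> no change; set of 9 is {0, 1, 2, 3, 4, 7, 9}
Step 11: union(8, 6) -> merged; set of 8 now {6, 8}
Step 12: union(1, 6) -> merged; set of 1 now {0, 1, 2, 3, 4, 6, 7, 8, 9}
Step 13: find(1) -> no change; set of 1 is {0, 1, 2, 3, 4, 6, 7, 8, 9}
Step 14: union(2, 8) -> already same set; set of 2 now {0, 1, 2, 3, 4, 6, 7, 8, 9}
Step 15: find(9) -> no change; set of 9 is {0, 1, 2, 3, 4, 6, 7, 8, 9}
Step 16: find(7) -> no change; set of 7 is {0, 1, 2, 3, 4, 6, 7, 8, 9}
Step 17: union(6, 8) -> already same set; set of 6 now {0, 1, 2, 3, 4, 6, 7, 8, 9}
Step 18: union(9, 6) -> already same set; set of 9 now {0, 1, 2, 3, 4, 6, 7, 8, 9}
Set of 9: {0, 1, 2, 3, 4, 6, 7, 8, 9}; 5 is not a member.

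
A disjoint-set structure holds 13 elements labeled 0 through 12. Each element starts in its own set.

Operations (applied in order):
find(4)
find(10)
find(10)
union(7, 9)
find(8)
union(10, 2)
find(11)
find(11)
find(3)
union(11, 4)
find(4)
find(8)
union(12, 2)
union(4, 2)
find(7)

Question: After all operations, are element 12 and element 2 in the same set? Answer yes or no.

Answer: yes

Derivation:
Step 1: find(4) -> no change; set of 4 is {4}
Step 2: find(10) -> no change; set of 10 is {10}
Step 3: find(10) -> no change; set of 10 is {10}
Step 4: union(7, 9) -> merged; set of 7 now {7, 9}
Step 5: find(8) -> no change; set of 8 is {8}
Step 6: union(10, 2) -> merged; set of 10 now {2, 10}
Step 7: find(11) -> no change; set of 11 is {11}
Step 8: find(11) -> no change; set of 11 is {11}
Step 9: find(3) -> no change; set of 3 is {3}
Step 10: union(11, 4) -> merged; set of 11 now {4, 11}
Step 11: find(4) -> no change; set of 4 is {4, 11}
Step 12: find(8) -> no change; set of 8 is {8}
Step 13: union(12, 2) -> merged; set of 12 now {2, 10, 12}
Step 14: union(4, 2) -> merged; set of 4 now {2, 4, 10, 11, 12}
Step 15: find(7) -> no change; set of 7 is {7, 9}
Set of 12: {2, 4, 10, 11, 12}; 2 is a member.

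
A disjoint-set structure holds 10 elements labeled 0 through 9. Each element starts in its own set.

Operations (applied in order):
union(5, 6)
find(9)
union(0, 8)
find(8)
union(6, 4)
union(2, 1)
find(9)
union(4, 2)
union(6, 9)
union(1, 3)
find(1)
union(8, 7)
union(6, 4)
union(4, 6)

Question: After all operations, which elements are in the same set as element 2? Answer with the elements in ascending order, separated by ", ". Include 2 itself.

Answer: 1, 2, 3, 4, 5, 6, 9

Derivation:
Step 1: union(5, 6) -> merged; set of 5 now {5, 6}
Step 2: find(9) -> no change; set of 9 is {9}
Step 3: union(0, 8) -> merged; set of 0 now {0, 8}
Step 4: find(8) -> no change; set of 8 is {0, 8}
Step 5: union(6, 4) -> merged; set of 6 now {4, 5, 6}
Step 6: union(2, 1) -> merged; set of 2 now {1, 2}
Step 7: find(9) -> no change; set of 9 is {9}
Step 8: union(4, 2) -> merged; set of 4 now {1, 2, 4, 5, 6}
Step 9: union(6, 9) -> merged; set of 6 now {1, 2, 4, 5, 6, 9}
Step 10: union(1, 3) -> merged; set of 1 now {1, 2, 3, 4, 5, 6, 9}
Step 11: find(1) -> no change; set of 1 is {1, 2, 3, 4, 5, 6, 9}
Step 12: union(8, 7) -> merged; set of 8 now {0, 7, 8}
Step 13: union(6, 4) -> already same set; set of 6 now {1, 2, 3, 4, 5, 6, 9}
Step 14: union(4, 6) -> already same set; set of 4 now {1, 2, 3, 4, 5, 6, 9}
Component of 2: {1, 2, 3, 4, 5, 6, 9}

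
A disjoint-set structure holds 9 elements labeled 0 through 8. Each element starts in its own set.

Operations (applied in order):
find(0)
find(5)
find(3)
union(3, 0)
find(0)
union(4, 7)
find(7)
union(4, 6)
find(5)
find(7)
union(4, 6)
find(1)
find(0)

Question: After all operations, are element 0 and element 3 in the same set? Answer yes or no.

Step 1: find(0) -> no change; set of 0 is {0}
Step 2: find(5) -> no change; set of 5 is {5}
Step 3: find(3) -> no change; set of 3 is {3}
Step 4: union(3, 0) -> merged; set of 3 now {0, 3}
Step 5: find(0) -> no change; set of 0 is {0, 3}
Step 6: union(4, 7) -> merged; set of 4 now {4, 7}
Step 7: find(7) -> no change; set of 7 is {4, 7}
Step 8: union(4, 6) -> merged; set of 4 now {4, 6, 7}
Step 9: find(5) -> no change; set of 5 is {5}
Step 10: find(7) -> no change; set of 7 is {4, 6, 7}
Step 11: union(4, 6) -> already same set; set of 4 now {4, 6, 7}
Step 12: find(1) -> no change; set of 1 is {1}
Step 13: find(0) -> no change; set of 0 is {0, 3}
Set of 0: {0, 3}; 3 is a member.

Answer: yes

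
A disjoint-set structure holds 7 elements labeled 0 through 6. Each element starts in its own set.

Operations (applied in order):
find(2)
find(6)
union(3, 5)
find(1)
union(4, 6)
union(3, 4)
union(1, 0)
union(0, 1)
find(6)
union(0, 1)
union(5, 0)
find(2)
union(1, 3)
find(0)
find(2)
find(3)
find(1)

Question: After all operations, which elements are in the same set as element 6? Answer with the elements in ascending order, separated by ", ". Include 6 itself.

Answer: 0, 1, 3, 4, 5, 6

Derivation:
Step 1: find(2) -> no change; set of 2 is {2}
Step 2: find(6) -> no change; set of 6 is {6}
Step 3: union(3, 5) -> merged; set of 3 now {3, 5}
Step 4: find(1) -> no change; set of 1 is {1}
Step 5: union(4, 6) -> merged; set of 4 now {4, 6}
Step 6: union(3, 4) -> merged; set of 3 now {3, 4, 5, 6}
Step 7: union(1, 0) -> merged; set of 1 now {0, 1}
Step 8: union(0, 1) -> already same set; set of 0 now {0, 1}
Step 9: find(6) -> no change; set of 6 is {3, 4, 5, 6}
Step 10: union(0, 1) -> already same set; set of 0 now {0, 1}
Step 11: union(5, 0) -> merged; set of 5 now {0, 1, 3, 4, 5, 6}
Step 12: find(2) -> no change; set of 2 is {2}
Step 13: union(1, 3) -> already same set; set of 1 now {0, 1, 3, 4, 5, 6}
Step 14: find(0) -> no change; set of 0 is {0, 1, 3, 4, 5, 6}
Step 15: find(2) -> no change; set of 2 is {2}
Step 16: find(3) -> no change; set of 3 is {0, 1, 3, 4, 5, 6}
Step 17: find(1) -> no change; set of 1 is {0, 1, 3, 4, 5, 6}
Component of 6: {0, 1, 3, 4, 5, 6}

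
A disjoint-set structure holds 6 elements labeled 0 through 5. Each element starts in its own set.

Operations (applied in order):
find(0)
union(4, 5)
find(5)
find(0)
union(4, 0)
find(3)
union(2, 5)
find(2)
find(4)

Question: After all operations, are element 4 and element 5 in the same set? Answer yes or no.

Answer: yes

Derivation:
Step 1: find(0) -> no change; set of 0 is {0}
Step 2: union(4, 5) -> merged; set of 4 now {4, 5}
Step 3: find(5) -> no change; set of 5 is {4, 5}
Step 4: find(0) -> no change; set of 0 is {0}
Step 5: union(4, 0) -> merged; set of 4 now {0, 4, 5}
Step 6: find(3) -> no change; set of 3 is {3}
Step 7: union(2, 5) -> merged; set of 2 now {0, 2, 4, 5}
Step 8: find(2) -> no change; set of 2 is {0, 2, 4, 5}
Step 9: find(4) -> no change; set of 4 is {0, 2, 4, 5}
Set of 4: {0, 2, 4, 5}; 5 is a member.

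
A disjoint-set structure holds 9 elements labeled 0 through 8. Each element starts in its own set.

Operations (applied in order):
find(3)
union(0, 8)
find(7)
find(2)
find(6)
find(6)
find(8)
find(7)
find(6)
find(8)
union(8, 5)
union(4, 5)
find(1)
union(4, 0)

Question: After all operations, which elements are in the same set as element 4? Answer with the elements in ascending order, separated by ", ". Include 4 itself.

Answer: 0, 4, 5, 8

Derivation:
Step 1: find(3) -> no change; set of 3 is {3}
Step 2: union(0, 8) -> merged; set of 0 now {0, 8}
Step 3: find(7) -> no change; set of 7 is {7}
Step 4: find(2) -> no change; set of 2 is {2}
Step 5: find(6) -> no change; set of 6 is {6}
Step 6: find(6) -> no change; set of 6 is {6}
Step 7: find(8) -> no change; set of 8 is {0, 8}
Step 8: find(7) -> no change; set of 7 is {7}
Step 9: find(6) -> no change; set of 6 is {6}
Step 10: find(8) -> no change; set of 8 is {0, 8}
Step 11: union(8, 5) -> merged; set of 8 now {0, 5, 8}
Step 12: union(4, 5) -> merged; set of 4 now {0, 4, 5, 8}
Step 13: find(1) -> no change; set of 1 is {1}
Step 14: union(4, 0) -> already same set; set of 4 now {0, 4, 5, 8}
Component of 4: {0, 4, 5, 8}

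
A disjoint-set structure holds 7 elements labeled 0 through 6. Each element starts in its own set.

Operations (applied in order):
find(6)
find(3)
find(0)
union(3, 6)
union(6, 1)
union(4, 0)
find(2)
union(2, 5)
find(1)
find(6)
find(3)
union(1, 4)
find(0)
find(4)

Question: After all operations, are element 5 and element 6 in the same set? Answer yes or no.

Step 1: find(6) -> no change; set of 6 is {6}
Step 2: find(3) -> no change; set of 3 is {3}
Step 3: find(0) -> no change; set of 0 is {0}
Step 4: union(3, 6) -> merged; set of 3 now {3, 6}
Step 5: union(6, 1) -> merged; set of 6 now {1, 3, 6}
Step 6: union(4, 0) -> merged; set of 4 now {0, 4}
Step 7: find(2) -> no change; set of 2 is {2}
Step 8: union(2, 5) -> merged; set of 2 now {2, 5}
Step 9: find(1) -> no change; set of 1 is {1, 3, 6}
Step 10: find(6) -> no change; set of 6 is {1, 3, 6}
Step 11: find(3) -> no change; set of 3 is {1, 3, 6}
Step 12: union(1, 4) -> merged; set of 1 now {0, 1, 3, 4, 6}
Step 13: find(0) -> no change; set of 0 is {0, 1, 3, 4, 6}
Step 14: find(4) -> no change; set of 4 is {0, 1, 3, 4, 6}
Set of 5: {2, 5}; 6 is not a member.

Answer: no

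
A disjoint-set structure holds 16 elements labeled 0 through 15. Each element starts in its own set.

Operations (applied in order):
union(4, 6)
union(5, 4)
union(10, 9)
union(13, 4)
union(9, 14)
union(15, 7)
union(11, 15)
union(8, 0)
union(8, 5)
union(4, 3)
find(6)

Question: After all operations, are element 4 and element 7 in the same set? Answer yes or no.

Step 1: union(4, 6) -> merged; set of 4 now {4, 6}
Step 2: union(5, 4) -> merged; set of 5 now {4, 5, 6}
Step 3: union(10, 9) -> merged; set of 10 now {9, 10}
Step 4: union(13, 4) -> merged; set of 13 now {4, 5, 6, 13}
Step 5: union(9, 14) -> merged; set of 9 now {9, 10, 14}
Step 6: union(15, 7) -> merged; set of 15 now {7, 15}
Step 7: union(11, 15) -> merged; set of 11 now {7, 11, 15}
Step 8: union(8, 0) -> merged; set of 8 now {0, 8}
Step 9: union(8, 5) -> merged; set of 8 now {0, 4, 5, 6, 8, 13}
Step 10: union(4, 3) -> merged; set of 4 now {0, 3, 4, 5, 6, 8, 13}
Step 11: find(6) -> no change; set of 6 is {0, 3, 4, 5, 6, 8, 13}
Set of 4: {0, 3, 4, 5, 6, 8, 13}; 7 is not a member.

Answer: no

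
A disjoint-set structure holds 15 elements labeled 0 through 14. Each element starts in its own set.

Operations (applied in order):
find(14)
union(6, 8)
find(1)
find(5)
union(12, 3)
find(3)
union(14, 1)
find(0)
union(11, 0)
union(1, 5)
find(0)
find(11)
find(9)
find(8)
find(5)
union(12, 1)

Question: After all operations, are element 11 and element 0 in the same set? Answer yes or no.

Step 1: find(14) -> no change; set of 14 is {14}
Step 2: union(6, 8) -> merged; set of 6 now {6, 8}
Step 3: find(1) -> no change; set of 1 is {1}
Step 4: find(5) -> no change; set of 5 is {5}
Step 5: union(12, 3) -> merged; set of 12 now {3, 12}
Step 6: find(3) -> no change; set of 3 is {3, 12}
Step 7: union(14, 1) -> merged; set of 14 now {1, 14}
Step 8: find(0) -> no change; set of 0 is {0}
Step 9: union(11, 0) -> merged; set of 11 now {0, 11}
Step 10: union(1, 5) -> merged; set of 1 now {1, 5, 14}
Step 11: find(0) -> no change; set of 0 is {0, 11}
Step 12: find(11) -> no change; set of 11 is {0, 11}
Step 13: find(9) -> no change; set of 9 is {9}
Step 14: find(8) -> no change; set of 8 is {6, 8}
Step 15: find(5) -> no change; set of 5 is {1, 5, 14}
Step 16: union(12, 1) -> merged; set of 12 now {1, 3, 5, 12, 14}
Set of 11: {0, 11}; 0 is a member.

Answer: yes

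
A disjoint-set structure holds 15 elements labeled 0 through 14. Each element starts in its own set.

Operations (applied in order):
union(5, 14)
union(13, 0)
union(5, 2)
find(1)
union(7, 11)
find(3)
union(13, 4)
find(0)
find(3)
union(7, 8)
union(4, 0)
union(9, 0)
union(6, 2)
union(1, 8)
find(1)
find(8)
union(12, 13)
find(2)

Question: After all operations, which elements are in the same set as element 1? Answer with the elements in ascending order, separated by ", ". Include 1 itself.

Answer: 1, 7, 8, 11

Derivation:
Step 1: union(5, 14) -> merged; set of 5 now {5, 14}
Step 2: union(13, 0) -> merged; set of 13 now {0, 13}
Step 3: union(5, 2) -> merged; set of 5 now {2, 5, 14}
Step 4: find(1) -> no change; set of 1 is {1}
Step 5: union(7, 11) -> merged; set of 7 now {7, 11}
Step 6: find(3) -> no change; set of 3 is {3}
Step 7: union(13, 4) -> merged; set of 13 now {0, 4, 13}
Step 8: find(0) -> no change; set of 0 is {0, 4, 13}
Step 9: find(3) -> no change; set of 3 is {3}
Step 10: union(7, 8) -> merged; set of 7 now {7, 8, 11}
Step 11: union(4, 0) -> already same set; set of 4 now {0, 4, 13}
Step 12: union(9, 0) -> merged; set of 9 now {0, 4, 9, 13}
Step 13: union(6, 2) -> merged; set of 6 now {2, 5, 6, 14}
Step 14: union(1, 8) -> merged; set of 1 now {1, 7, 8, 11}
Step 15: find(1) -> no change; set of 1 is {1, 7, 8, 11}
Step 16: find(8) -> no change; set of 8 is {1, 7, 8, 11}
Step 17: union(12, 13) -> merged; set of 12 now {0, 4, 9, 12, 13}
Step 18: find(2) -> no change; set of 2 is {2, 5, 6, 14}
Component of 1: {1, 7, 8, 11}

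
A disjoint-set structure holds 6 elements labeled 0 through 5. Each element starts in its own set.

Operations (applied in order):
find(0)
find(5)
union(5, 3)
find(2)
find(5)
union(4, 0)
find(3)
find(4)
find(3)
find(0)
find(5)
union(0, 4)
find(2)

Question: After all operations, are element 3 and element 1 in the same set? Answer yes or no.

Step 1: find(0) -> no change; set of 0 is {0}
Step 2: find(5) -> no change; set of 5 is {5}
Step 3: union(5, 3) -> merged; set of 5 now {3, 5}
Step 4: find(2) -> no change; set of 2 is {2}
Step 5: find(5) -> no change; set of 5 is {3, 5}
Step 6: union(4, 0) -> merged; set of 4 now {0, 4}
Step 7: find(3) -> no change; set of 3 is {3, 5}
Step 8: find(4) -> no change; set of 4 is {0, 4}
Step 9: find(3) -> no change; set of 3 is {3, 5}
Step 10: find(0) -> no change; set of 0 is {0, 4}
Step 11: find(5) -> no change; set of 5 is {3, 5}
Step 12: union(0, 4) -> already same set; set of 0 now {0, 4}
Step 13: find(2) -> no change; set of 2 is {2}
Set of 3: {3, 5}; 1 is not a member.

Answer: no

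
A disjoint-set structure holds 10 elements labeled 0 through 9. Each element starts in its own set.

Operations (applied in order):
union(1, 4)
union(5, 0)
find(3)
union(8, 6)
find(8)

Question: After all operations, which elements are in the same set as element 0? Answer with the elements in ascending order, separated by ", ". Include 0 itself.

Step 1: union(1, 4) -> merged; set of 1 now {1, 4}
Step 2: union(5, 0) -> merged; set of 5 now {0, 5}
Step 3: find(3) -> no change; set of 3 is {3}
Step 4: union(8, 6) -> merged; set of 8 now {6, 8}
Step 5: find(8) -> no change; set of 8 is {6, 8}
Component of 0: {0, 5}

Answer: 0, 5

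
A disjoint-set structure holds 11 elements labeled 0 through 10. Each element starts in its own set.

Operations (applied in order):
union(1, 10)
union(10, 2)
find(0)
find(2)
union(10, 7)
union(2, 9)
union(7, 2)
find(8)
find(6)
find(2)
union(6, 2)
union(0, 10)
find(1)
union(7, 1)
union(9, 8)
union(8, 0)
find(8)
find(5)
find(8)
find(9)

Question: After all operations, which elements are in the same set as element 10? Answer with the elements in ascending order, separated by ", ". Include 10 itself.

Answer: 0, 1, 2, 6, 7, 8, 9, 10

Derivation:
Step 1: union(1, 10) -> merged; set of 1 now {1, 10}
Step 2: union(10, 2) -> merged; set of 10 now {1, 2, 10}
Step 3: find(0) -> no change; set of 0 is {0}
Step 4: find(2) -> no change; set of 2 is {1, 2, 10}
Step 5: union(10, 7) -> merged; set of 10 now {1, 2, 7, 10}
Step 6: union(2, 9) -> merged; set of 2 now {1, 2, 7, 9, 10}
Step 7: union(7, 2) -> already same set; set of 7 now {1, 2, 7, 9, 10}
Step 8: find(8) -> no change; set of 8 is {8}
Step 9: find(6) -> no change; set of 6 is {6}
Step 10: find(2) -> no change; set of 2 is {1, 2, 7, 9, 10}
Step 11: union(6, 2) -> merged; set of 6 now {1, 2, 6, 7, 9, 10}
Step 12: union(0, 10) -> merged; set of 0 now {0, 1, 2, 6, 7, 9, 10}
Step 13: find(1) -> no change; set of 1 is {0, 1, 2, 6, 7, 9, 10}
Step 14: union(7, 1) -> already same set; set of 7 now {0, 1, 2, 6, 7, 9, 10}
Step 15: union(9, 8) -> merged; set of 9 now {0, 1, 2, 6, 7, 8, 9, 10}
Step 16: union(8, 0) -> already same set; set of 8 now {0, 1, 2, 6, 7, 8, 9, 10}
Step 17: find(8) -> no change; set of 8 is {0, 1, 2, 6, 7, 8, 9, 10}
Step 18: find(5) -> no change; set of 5 is {5}
Step 19: find(8) -> no change; set of 8 is {0, 1, 2, 6, 7, 8, 9, 10}
Step 20: find(9) -> no change; set of 9 is {0, 1, 2, 6, 7, 8, 9, 10}
Component of 10: {0, 1, 2, 6, 7, 8, 9, 10}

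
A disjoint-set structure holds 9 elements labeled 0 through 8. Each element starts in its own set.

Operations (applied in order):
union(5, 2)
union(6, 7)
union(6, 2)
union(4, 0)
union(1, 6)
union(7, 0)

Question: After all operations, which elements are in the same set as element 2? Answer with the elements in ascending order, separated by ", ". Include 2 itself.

Step 1: union(5, 2) -> merged; set of 5 now {2, 5}
Step 2: union(6, 7) -> merged; set of 6 now {6, 7}
Step 3: union(6, 2) -> merged; set of 6 now {2, 5, 6, 7}
Step 4: union(4, 0) -> merged; set of 4 now {0, 4}
Step 5: union(1, 6) -> merged; set of 1 now {1, 2, 5, 6, 7}
Step 6: union(7, 0) -> merged; set of 7 now {0, 1, 2, 4, 5, 6, 7}
Component of 2: {0, 1, 2, 4, 5, 6, 7}

Answer: 0, 1, 2, 4, 5, 6, 7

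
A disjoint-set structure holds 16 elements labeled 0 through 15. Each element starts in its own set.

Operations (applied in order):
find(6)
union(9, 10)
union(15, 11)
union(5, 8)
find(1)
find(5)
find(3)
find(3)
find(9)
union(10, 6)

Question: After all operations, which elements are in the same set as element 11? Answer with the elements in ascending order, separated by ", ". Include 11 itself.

Step 1: find(6) -> no change; set of 6 is {6}
Step 2: union(9, 10) -> merged; set of 9 now {9, 10}
Step 3: union(15, 11) -> merged; set of 15 now {11, 15}
Step 4: union(5, 8) -> merged; set of 5 now {5, 8}
Step 5: find(1) -> no change; set of 1 is {1}
Step 6: find(5) -> no change; set of 5 is {5, 8}
Step 7: find(3) -> no change; set of 3 is {3}
Step 8: find(3) -> no change; set of 3 is {3}
Step 9: find(9) -> no change; set of 9 is {9, 10}
Step 10: union(10, 6) -> merged; set of 10 now {6, 9, 10}
Component of 11: {11, 15}

Answer: 11, 15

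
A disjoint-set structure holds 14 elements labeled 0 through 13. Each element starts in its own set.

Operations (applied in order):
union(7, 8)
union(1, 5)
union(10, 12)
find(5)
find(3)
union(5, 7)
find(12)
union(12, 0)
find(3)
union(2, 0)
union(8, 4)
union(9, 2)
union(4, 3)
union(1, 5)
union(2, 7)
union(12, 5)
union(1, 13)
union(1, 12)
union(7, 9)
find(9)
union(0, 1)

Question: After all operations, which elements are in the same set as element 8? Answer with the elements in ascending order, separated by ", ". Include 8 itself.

Answer: 0, 1, 2, 3, 4, 5, 7, 8, 9, 10, 12, 13

Derivation:
Step 1: union(7, 8) -> merged; set of 7 now {7, 8}
Step 2: union(1, 5) -> merged; set of 1 now {1, 5}
Step 3: union(10, 12) -> merged; set of 10 now {10, 12}
Step 4: find(5) -> no change; set of 5 is {1, 5}
Step 5: find(3) -> no change; set of 3 is {3}
Step 6: union(5, 7) -> merged; set of 5 now {1, 5, 7, 8}
Step 7: find(12) -> no change; set of 12 is {10, 12}
Step 8: union(12, 0) -> merged; set of 12 now {0, 10, 12}
Step 9: find(3) -> no change; set of 3 is {3}
Step 10: union(2, 0) -> merged; set of 2 now {0, 2, 10, 12}
Step 11: union(8, 4) -> merged; set of 8 now {1, 4, 5, 7, 8}
Step 12: union(9, 2) -> merged; set of 9 now {0, 2, 9, 10, 12}
Step 13: union(4, 3) -> merged; set of 4 now {1, 3, 4, 5, 7, 8}
Step 14: union(1, 5) -> already same set; set of 1 now {1, 3, 4, 5, 7, 8}
Step 15: union(2, 7) -> merged; set of 2 now {0, 1, 2, 3, 4, 5, 7, 8, 9, 10, 12}
Step 16: union(12, 5) -> already same set; set of 12 now {0, 1, 2, 3, 4, 5, 7, 8, 9, 10, 12}
Step 17: union(1, 13) -> merged; set of 1 now {0, 1, 2, 3, 4, 5, 7, 8, 9, 10, 12, 13}
Step 18: union(1, 12) -> already same set; set of 1 now {0, 1, 2, 3, 4, 5, 7, 8, 9, 10, 12, 13}
Step 19: union(7, 9) -> already same set; set of 7 now {0, 1, 2, 3, 4, 5, 7, 8, 9, 10, 12, 13}
Step 20: find(9) -> no change; set of 9 is {0, 1, 2, 3, 4, 5, 7, 8, 9, 10, 12, 13}
Step 21: union(0, 1) -> already same set; set of 0 now {0, 1, 2, 3, 4, 5, 7, 8, 9, 10, 12, 13}
Component of 8: {0, 1, 2, 3, 4, 5, 7, 8, 9, 10, 12, 13}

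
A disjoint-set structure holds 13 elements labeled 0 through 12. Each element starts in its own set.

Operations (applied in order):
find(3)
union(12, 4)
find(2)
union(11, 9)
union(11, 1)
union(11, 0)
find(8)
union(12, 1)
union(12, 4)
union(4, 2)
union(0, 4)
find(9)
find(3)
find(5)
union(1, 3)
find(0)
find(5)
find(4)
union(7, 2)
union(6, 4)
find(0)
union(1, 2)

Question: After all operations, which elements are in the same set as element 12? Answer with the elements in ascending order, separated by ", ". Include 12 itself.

Answer: 0, 1, 2, 3, 4, 6, 7, 9, 11, 12

Derivation:
Step 1: find(3) -> no change; set of 3 is {3}
Step 2: union(12, 4) -> merged; set of 12 now {4, 12}
Step 3: find(2) -> no change; set of 2 is {2}
Step 4: union(11, 9) -> merged; set of 11 now {9, 11}
Step 5: union(11, 1) -> merged; set of 11 now {1, 9, 11}
Step 6: union(11, 0) -> merged; set of 11 now {0, 1, 9, 11}
Step 7: find(8) -> no change; set of 8 is {8}
Step 8: union(12, 1) -> merged; set of 12 now {0, 1, 4, 9, 11, 12}
Step 9: union(12, 4) -> already same set; set of 12 now {0, 1, 4, 9, 11, 12}
Step 10: union(4, 2) -> merged; set of 4 now {0, 1, 2, 4, 9, 11, 12}
Step 11: union(0, 4) -> already same set; set of 0 now {0, 1, 2, 4, 9, 11, 12}
Step 12: find(9) -> no change; set of 9 is {0, 1, 2, 4, 9, 11, 12}
Step 13: find(3) -> no change; set of 3 is {3}
Step 14: find(5) -> no change; set of 5 is {5}
Step 15: union(1, 3) -> merged; set of 1 now {0, 1, 2, 3, 4, 9, 11, 12}
Step 16: find(0) -> no change; set of 0 is {0, 1, 2, 3, 4, 9, 11, 12}
Step 17: find(5) -> no change; set of 5 is {5}
Step 18: find(4) -> no change; set of 4 is {0, 1, 2, 3, 4, 9, 11, 12}
Step 19: union(7, 2) -> merged; set of 7 now {0, 1, 2, 3, 4, 7, 9, 11, 12}
Step 20: union(6, 4) -> merged; set of 6 now {0, 1, 2, 3, 4, 6, 7, 9, 11, 12}
Step 21: find(0) -> no change; set of 0 is {0, 1, 2, 3, 4, 6, 7, 9, 11, 12}
Step 22: union(1, 2) -> already same set; set of 1 now {0, 1, 2, 3, 4, 6, 7, 9, 11, 12}
Component of 12: {0, 1, 2, 3, 4, 6, 7, 9, 11, 12}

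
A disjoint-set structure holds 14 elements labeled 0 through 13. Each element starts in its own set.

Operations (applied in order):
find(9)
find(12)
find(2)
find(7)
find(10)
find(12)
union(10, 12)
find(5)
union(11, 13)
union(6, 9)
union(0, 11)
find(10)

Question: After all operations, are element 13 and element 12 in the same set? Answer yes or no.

Answer: no

Derivation:
Step 1: find(9) -> no change; set of 9 is {9}
Step 2: find(12) -> no change; set of 12 is {12}
Step 3: find(2) -> no change; set of 2 is {2}
Step 4: find(7) -> no change; set of 7 is {7}
Step 5: find(10) -> no change; set of 10 is {10}
Step 6: find(12) -> no change; set of 12 is {12}
Step 7: union(10, 12) -> merged; set of 10 now {10, 12}
Step 8: find(5) -> no change; set of 5 is {5}
Step 9: union(11, 13) -> merged; set of 11 now {11, 13}
Step 10: union(6, 9) -> merged; set of 6 now {6, 9}
Step 11: union(0, 11) -> merged; set of 0 now {0, 11, 13}
Step 12: find(10) -> no change; set of 10 is {10, 12}
Set of 13: {0, 11, 13}; 12 is not a member.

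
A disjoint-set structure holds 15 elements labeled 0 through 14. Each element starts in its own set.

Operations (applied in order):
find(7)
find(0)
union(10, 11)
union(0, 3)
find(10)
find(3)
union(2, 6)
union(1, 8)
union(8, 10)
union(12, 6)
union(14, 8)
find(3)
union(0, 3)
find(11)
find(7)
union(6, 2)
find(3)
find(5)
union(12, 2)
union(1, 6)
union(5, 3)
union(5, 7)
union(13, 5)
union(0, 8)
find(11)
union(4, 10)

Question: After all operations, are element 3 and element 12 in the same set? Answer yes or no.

Answer: yes

Derivation:
Step 1: find(7) -> no change; set of 7 is {7}
Step 2: find(0) -> no change; set of 0 is {0}
Step 3: union(10, 11) -> merged; set of 10 now {10, 11}
Step 4: union(0, 3) -> merged; set of 0 now {0, 3}
Step 5: find(10) -> no change; set of 10 is {10, 11}
Step 6: find(3) -> no change; set of 3 is {0, 3}
Step 7: union(2, 6) -> merged; set of 2 now {2, 6}
Step 8: union(1, 8) -> merged; set of 1 now {1, 8}
Step 9: union(8, 10) -> merged; set of 8 now {1, 8, 10, 11}
Step 10: union(12, 6) -> merged; set of 12 now {2, 6, 12}
Step 11: union(14, 8) -> merged; set of 14 now {1, 8, 10, 11, 14}
Step 12: find(3) -> no change; set of 3 is {0, 3}
Step 13: union(0, 3) -> already same set; set of 0 now {0, 3}
Step 14: find(11) -> no change; set of 11 is {1, 8, 10, 11, 14}
Step 15: find(7) -> no change; set of 7 is {7}
Step 16: union(6, 2) -> already same set; set of 6 now {2, 6, 12}
Step 17: find(3) -> no change; set of 3 is {0, 3}
Step 18: find(5) -> no change; set of 5 is {5}
Step 19: union(12, 2) -> already same set; set of 12 now {2, 6, 12}
Step 20: union(1, 6) -> merged; set of 1 now {1, 2, 6, 8, 10, 11, 12, 14}
Step 21: union(5, 3) -> merged; set of 5 now {0, 3, 5}
Step 22: union(5, 7) -> merged; set of 5 now {0, 3, 5, 7}
Step 23: union(13, 5) -> merged; set of 13 now {0, 3, 5, 7, 13}
Step 24: union(0, 8) -> merged; set of 0 now {0, 1, 2, 3, 5, 6, 7, 8, 10, 11, 12, 13, 14}
Step 25: find(11) -> no change; set of 11 is {0, 1, 2, 3, 5, 6, 7, 8, 10, 11, 12, 13, 14}
Step 26: union(4, 10) -> merged; set of 4 now {0, 1, 2, 3, 4, 5, 6, 7, 8, 10, 11, 12, 13, 14}
Set of 3: {0, 1, 2, 3, 4, 5, 6, 7, 8, 10, 11, 12, 13, 14}; 12 is a member.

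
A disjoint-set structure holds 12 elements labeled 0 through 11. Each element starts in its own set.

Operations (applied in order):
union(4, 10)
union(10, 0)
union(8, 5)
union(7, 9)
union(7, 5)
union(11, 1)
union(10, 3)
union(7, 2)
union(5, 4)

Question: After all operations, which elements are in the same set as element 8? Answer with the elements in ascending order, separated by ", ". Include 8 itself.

Step 1: union(4, 10) -> merged; set of 4 now {4, 10}
Step 2: union(10, 0) -> merged; set of 10 now {0, 4, 10}
Step 3: union(8, 5) -> merged; set of 8 now {5, 8}
Step 4: union(7, 9) -> merged; set of 7 now {7, 9}
Step 5: union(7, 5) -> merged; set of 7 now {5, 7, 8, 9}
Step 6: union(11, 1) -> merged; set of 11 now {1, 11}
Step 7: union(10, 3) -> merged; set of 10 now {0, 3, 4, 10}
Step 8: union(7, 2) -> merged; set of 7 now {2, 5, 7, 8, 9}
Step 9: union(5, 4) -> merged; set of 5 now {0, 2, 3, 4, 5, 7, 8, 9, 10}
Component of 8: {0, 2, 3, 4, 5, 7, 8, 9, 10}

Answer: 0, 2, 3, 4, 5, 7, 8, 9, 10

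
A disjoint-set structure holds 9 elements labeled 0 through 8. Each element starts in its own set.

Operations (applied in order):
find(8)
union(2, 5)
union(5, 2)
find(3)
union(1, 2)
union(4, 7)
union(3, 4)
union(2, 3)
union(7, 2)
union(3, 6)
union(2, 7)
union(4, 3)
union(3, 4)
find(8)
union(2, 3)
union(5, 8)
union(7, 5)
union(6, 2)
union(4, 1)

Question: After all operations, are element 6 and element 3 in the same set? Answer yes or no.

Answer: yes

Derivation:
Step 1: find(8) -> no change; set of 8 is {8}
Step 2: union(2, 5) -> merged; set of 2 now {2, 5}
Step 3: union(5, 2) -> already same set; set of 5 now {2, 5}
Step 4: find(3) -> no change; set of 3 is {3}
Step 5: union(1, 2) -> merged; set of 1 now {1, 2, 5}
Step 6: union(4, 7) -> merged; set of 4 now {4, 7}
Step 7: union(3, 4) -> merged; set of 3 now {3, 4, 7}
Step 8: union(2, 3) -> merged; set of 2 now {1, 2, 3, 4, 5, 7}
Step 9: union(7, 2) -> already same set; set of 7 now {1, 2, 3, 4, 5, 7}
Step 10: union(3, 6) -> merged; set of 3 now {1, 2, 3, 4, 5, 6, 7}
Step 11: union(2, 7) -> already same set; set of 2 now {1, 2, 3, 4, 5, 6, 7}
Step 12: union(4, 3) -> already same set; set of 4 now {1, 2, 3, 4, 5, 6, 7}
Step 13: union(3, 4) -> already same set; set of 3 now {1, 2, 3, 4, 5, 6, 7}
Step 14: find(8) -> no change; set of 8 is {8}
Step 15: union(2, 3) -> already same set; set of 2 now {1, 2, 3, 4, 5, 6, 7}
Step 16: union(5, 8) -> merged; set of 5 now {1, 2, 3, 4, 5, 6, 7, 8}
Step 17: union(7, 5) -> already same set; set of 7 now {1, 2, 3, 4, 5, 6, 7, 8}
Step 18: union(6, 2) -> already same set; set of 6 now {1, 2, 3, 4, 5, 6, 7, 8}
Step 19: union(4, 1) -> already same set; set of 4 now {1, 2, 3, 4, 5, 6, 7, 8}
Set of 6: {1, 2, 3, 4, 5, 6, 7, 8}; 3 is a member.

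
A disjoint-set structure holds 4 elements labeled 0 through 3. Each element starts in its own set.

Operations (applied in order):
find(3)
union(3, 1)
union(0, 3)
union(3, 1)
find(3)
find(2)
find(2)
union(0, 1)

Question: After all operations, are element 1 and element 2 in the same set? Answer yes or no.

Answer: no

Derivation:
Step 1: find(3) -> no change; set of 3 is {3}
Step 2: union(3, 1) -> merged; set of 3 now {1, 3}
Step 3: union(0, 3) -> merged; set of 0 now {0, 1, 3}
Step 4: union(3, 1) -> already same set; set of 3 now {0, 1, 3}
Step 5: find(3) -> no change; set of 3 is {0, 1, 3}
Step 6: find(2) -> no change; set of 2 is {2}
Step 7: find(2) -> no change; set of 2 is {2}
Step 8: union(0, 1) -> already same set; set of 0 now {0, 1, 3}
Set of 1: {0, 1, 3}; 2 is not a member.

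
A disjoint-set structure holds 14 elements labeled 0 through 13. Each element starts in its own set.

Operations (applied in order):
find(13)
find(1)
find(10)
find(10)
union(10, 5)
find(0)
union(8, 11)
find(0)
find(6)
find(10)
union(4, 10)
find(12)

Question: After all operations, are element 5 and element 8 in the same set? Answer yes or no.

Answer: no

Derivation:
Step 1: find(13) -> no change; set of 13 is {13}
Step 2: find(1) -> no change; set of 1 is {1}
Step 3: find(10) -> no change; set of 10 is {10}
Step 4: find(10) -> no change; set of 10 is {10}
Step 5: union(10, 5) -> merged; set of 10 now {5, 10}
Step 6: find(0) -> no change; set of 0 is {0}
Step 7: union(8, 11) -> merged; set of 8 now {8, 11}
Step 8: find(0) -> no change; set of 0 is {0}
Step 9: find(6) -> no change; set of 6 is {6}
Step 10: find(10) -> no change; set of 10 is {5, 10}
Step 11: union(4, 10) -> merged; set of 4 now {4, 5, 10}
Step 12: find(12) -> no change; set of 12 is {12}
Set of 5: {4, 5, 10}; 8 is not a member.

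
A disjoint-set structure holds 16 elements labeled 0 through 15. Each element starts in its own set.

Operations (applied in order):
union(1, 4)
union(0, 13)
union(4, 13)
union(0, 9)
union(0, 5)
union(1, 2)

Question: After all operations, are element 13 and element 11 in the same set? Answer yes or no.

Answer: no

Derivation:
Step 1: union(1, 4) -> merged; set of 1 now {1, 4}
Step 2: union(0, 13) -> merged; set of 0 now {0, 13}
Step 3: union(4, 13) -> merged; set of 4 now {0, 1, 4, 13}
Step 4: union(0, 9) -> merged; set of 0 now {0, 1, 4, 9, 13}
Step 5: union(0, 5) -> merged; set of 0 now {0, 1, 4, 5, 9, 13}
Step 6: union(1, 2) -> merged; set of 1 now {0, 1, 2, 4, 5, 9, 13}
Set of 13: {0, 1, 2, 4, 5, 9, 13}; 11 is not a member.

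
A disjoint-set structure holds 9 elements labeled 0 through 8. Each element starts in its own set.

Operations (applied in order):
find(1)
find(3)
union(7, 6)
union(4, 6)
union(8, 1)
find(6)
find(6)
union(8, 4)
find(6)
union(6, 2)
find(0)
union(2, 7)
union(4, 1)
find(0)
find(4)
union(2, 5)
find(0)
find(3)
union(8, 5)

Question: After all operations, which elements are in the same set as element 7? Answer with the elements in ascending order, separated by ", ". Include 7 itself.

Answer: 1, 2, 4, 5, 6, 7, 8

Derivation:
Step 1: find(1) -> no change; set of 1 is {1}
Step 2: find(3) -> no change; set of 3 is {3}
Step 3: union(7, 6) -> merged; set of 7 now {6, 7}
Step 4: union(4, 6) -> merged; set of 4 now {4, 6, 7}
Step 5: union(8, 1) -> merged; set of 8 now {1, 8}
Step 6: find(6) -> no change; set of 6 is {4, 6, 7}
Step 7: find(6) -> no change; set of 6 is {4, 6, 7}
Step 8: union(8, 4) -> merged; set of 8 now {1, 4, 6, 7, 8}
Step 9: find(6) -> no change; set of 6 is {1, 4, 6, 7, 8}
Step 10: union(6, 2) -> merged; set of 6 now {1, 2, 4, 6, 7, 8}
Step 11: find(0) -> no change; set of 0 is {0}
Step 12: union(2, 7) -> already same set; set of 2 now {1, 2, 4, 6, 7, 8}
Step 13: union(4, 1) -> already same set; set of 4 now {1, 2, 4, 6, 7, 8}
Step 14: find(0) -> no change; set of 0 is {0}
Step 15: find(4) -> no change; set of 4 is {1, 2, 4, 6, 7, 8}
Step 16: union(2, 5) -> merged; set of 2 now {1, 2, 4, 5, 6, 7, 8}
Step 17: find(0) -> no change; set of 0 is {0}
Step 18: find(3) -> no change; set of 3 is {3}
Step 19: union(8, 5) -> already same set; set of 8 now {1, 2, 4, 5, 6, 7, 8}
Component of 7: {1, 2, 4, 5, 6, 7, 8}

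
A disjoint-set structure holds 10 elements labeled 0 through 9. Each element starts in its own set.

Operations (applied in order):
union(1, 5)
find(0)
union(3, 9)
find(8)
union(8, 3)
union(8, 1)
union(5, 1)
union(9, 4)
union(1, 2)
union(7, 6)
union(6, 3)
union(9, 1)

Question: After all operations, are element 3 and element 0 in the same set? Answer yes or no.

Step 1: union(1, 5) -> merged; set of 1 now {1, 5}
Step 2: find(0) -> no change; set of 0 is {0}
Step 3: union(3, 9) -> merged; set of 3 now {3, 9}
Step 4: find(8) -> no change; set of 8 is {8}
Step 5: union(8, 3) -> merged; set of 8 now {3, 8, 9}
Step 6: union(8, 1) -> merged; set of 8 now {1, 3, 5, 8, 9}
Step 7: union(5, 1) -> already same set; set of 5 now {1, 3, 5, 8, 9}
Step 8: union(9, 4) -> merged; set of 9 now {1, 3, 4, 5, 8, 9}
Step 9: union(1, 2) -> merged; set of 1 now {1, 2, 3, 4, 5, 8, 9}
Step 10: union(7, 6) -> merged; set of 7 now {6, 7}
Step 11: union(6, 3) -> merged; set of 6 now {1, 2, 3, 4, 5, 6, 7, 8, 9}
Step 12: union(9, 1) -> already same set; set of 9 now {1, 2, 3, 4, 5, 6, 7, 8, 9}
Set of 3: {1, 2, 3, 4, 5, 6, 7, 8, 9}; 0 is not a member.

Answer: no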